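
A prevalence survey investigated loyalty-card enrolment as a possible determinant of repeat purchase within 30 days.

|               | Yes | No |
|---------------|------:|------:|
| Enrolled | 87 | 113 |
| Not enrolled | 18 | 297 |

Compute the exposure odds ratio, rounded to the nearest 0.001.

Cells: a = 87, b = 113, c = 18, d = 297.
OR = (a·d)/(b·c) = (87 × 297) / (113 × 18) = 25839 / 2034 = 12.70354
The odds of repeat purchase within 30 days are about 12.70 times as high in the enrolled group.

12.704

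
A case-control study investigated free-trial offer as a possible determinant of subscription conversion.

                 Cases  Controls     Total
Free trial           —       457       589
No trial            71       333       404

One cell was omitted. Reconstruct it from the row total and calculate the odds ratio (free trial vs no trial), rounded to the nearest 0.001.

The missing cell is in the exposed row: 589 − 457 = 132.
So a = 132, b = 457, c = 71, d = 333.
OR = (a·d)/(b·c) = (132 × 333) / (457 × 71) = 43956 / 32447 = 1.35470

1.355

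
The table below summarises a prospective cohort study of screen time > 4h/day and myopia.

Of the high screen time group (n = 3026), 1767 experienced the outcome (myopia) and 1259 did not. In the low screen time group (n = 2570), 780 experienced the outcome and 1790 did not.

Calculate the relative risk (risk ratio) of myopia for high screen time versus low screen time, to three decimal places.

From the description: a = 1767, b = 1259, c = 780, d = 1790.
Risk in exposed = 1767/3026 = 0.58394; risk in unexposed = 780/2570 = 0.30350.
RR = 0.58394 / 0.30350 = 1.92400
The risk among the exposed is 1.92 times that among the unexposed.

1.924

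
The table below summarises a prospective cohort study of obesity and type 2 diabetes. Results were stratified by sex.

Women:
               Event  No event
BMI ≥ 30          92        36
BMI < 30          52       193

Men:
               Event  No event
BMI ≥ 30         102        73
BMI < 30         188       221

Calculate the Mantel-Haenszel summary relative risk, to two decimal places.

1.78

RR_MH = Σ(aᵢ·n₀ᵢ/nᵢ) / Σ(cᵢ·n₁ᵢ/nᵢ), with n₁ᵢ = aᵢ+bᵢ (exposed), n₀ᵢ = cᵢ+dᵢ (unexposed), nᵢ = n₁ᵢ+n₀ᵢ.
Stratum 1 (Women): n₁ = 128, n₀ = 245, n = 373; a·n₀/n = 92·245/373 = 60.4290; c·n₁/n = 52·128/373 = 17.8445
Stratum 2 (Men): n₁ = 175, n₀ = 409, n = 584; a·n₀/n = 102·409/584 = 71.4349; c·n₁/n = 188·175/584 = 56.3356
RR_MH = (60.4290 + 71.4349) / (17.8445 + 56.3356) = 131.8639 / 74.1801 = 1.77762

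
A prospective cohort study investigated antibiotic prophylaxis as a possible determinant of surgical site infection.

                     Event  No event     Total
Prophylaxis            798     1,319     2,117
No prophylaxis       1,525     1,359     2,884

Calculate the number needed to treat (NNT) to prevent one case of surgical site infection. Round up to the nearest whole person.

Risk in treated group = 798/2117 = 0.37695; risk in control = 1525/2884 = 0.52878.
Absolute risk reduction = 0.52878 − 0.37695 = 0.15183
NNT = 1 / ARR = 1 / 0.15183 = 6.586 → round up → 7

7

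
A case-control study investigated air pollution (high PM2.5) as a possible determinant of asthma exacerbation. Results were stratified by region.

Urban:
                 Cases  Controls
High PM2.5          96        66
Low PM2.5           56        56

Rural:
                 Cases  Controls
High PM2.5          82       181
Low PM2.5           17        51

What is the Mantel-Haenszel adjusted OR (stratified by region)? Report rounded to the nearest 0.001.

1.416

OR_MH = Σ(aᵢdᵢ/nᵢ) / Σ(bᵢcᵢ/nᵢ), where nᵢ is the stratum total.
Stratum 1 (Urban): n = 274; a·d/n = 96·56/274 = 19.6204; b·c/n = 66·56/274 = 13.4891
Stratum 2 (Rural): n = 331; a·d/n = 82·51/331 = 12.6344; b·c/n = 181·17/331 = 9.2961
OR_MH = (19.6204 + 12.6344) / (13.4891 + 9.2961) = 32.2549 / 22.7851 = 1.41561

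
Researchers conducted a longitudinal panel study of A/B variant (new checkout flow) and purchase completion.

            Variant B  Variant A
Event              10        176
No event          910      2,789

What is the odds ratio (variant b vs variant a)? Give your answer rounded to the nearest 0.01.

0.17

Reading the table with exposure as columns: a = 10 (Variant B, case), b = 910 (Variant B, non-case), c = 176 (Variant A, case), d = 2789.
OR = (a·d)/(b·c) = (10 × 2789) / (910 × 176) = 27890 / 160160 = 0.17414
Exposure is associated with lower odds of purchase completion (OR = 0.17 < 1).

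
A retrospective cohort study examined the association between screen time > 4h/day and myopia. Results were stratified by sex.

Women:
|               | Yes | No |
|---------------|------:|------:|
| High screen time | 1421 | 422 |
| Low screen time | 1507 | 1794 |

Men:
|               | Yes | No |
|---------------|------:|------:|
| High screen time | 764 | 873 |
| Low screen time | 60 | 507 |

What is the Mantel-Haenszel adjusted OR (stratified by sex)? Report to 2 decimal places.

4.55

OR_MH = Σ(aᵢdᵢ/nᵢ) / Σ(bᵢcᵢ/nᵢ), where nᵢ is the stratum total.
Stratum 1 (Women): n = 5144; a·d/n = 1421·1794/5144 = 495.5820; b·c/n = 422·1507/5144 = 123.6302
Stratum 2 (Men): n = 2204; a·d/n = 764·507/2204 = 175.7477; b·c/n = 873·60/2204 = 23.7659
OR_MH = (495.5820 + 175.7477) / (123.6302 + 23.7659) = 671.3298 / 147.3961 = 4.55460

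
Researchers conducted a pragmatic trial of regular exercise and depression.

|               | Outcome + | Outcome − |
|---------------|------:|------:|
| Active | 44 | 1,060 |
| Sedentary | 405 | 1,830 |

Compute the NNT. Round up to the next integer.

8

Risk in treated group = 44/1104 = 0.03986; risk in control = 405/2235 = 0.18121.
Absolute risk reduction = 0.18121 − 0.03986 = 0.14135
NNT = 1 / ARR = 1 / 0.14135 = 7.074 → round up → 8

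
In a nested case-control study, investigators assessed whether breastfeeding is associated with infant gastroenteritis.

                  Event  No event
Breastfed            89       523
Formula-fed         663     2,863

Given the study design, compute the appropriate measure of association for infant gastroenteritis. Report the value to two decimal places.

0.73

Cells: a = 89, b = 523, c = 663, d = 2863.
This is a nested case-control study: participants were sampled on outcome status, so risks in the source population cannot be estimated directly — relative risk is not valid here. The odds ratio is the appropriate measure.
OR = (a·d)/(b·c) = (89 × 2863) / (523 × 663) = 254807 / 346749 = 0.73485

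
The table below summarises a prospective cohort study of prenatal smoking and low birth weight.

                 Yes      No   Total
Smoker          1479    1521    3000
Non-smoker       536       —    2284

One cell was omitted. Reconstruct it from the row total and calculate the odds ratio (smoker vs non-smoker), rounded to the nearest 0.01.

3.17

The missing cell is in the unexposed row: 2284 − 536 = 1748.
So a = 1479, b = 1521, c = 536, d = 1748.
OR = (a·d)/(b·c) = (1479 × 1748) / (1521 × 536) = 2585292 / 815256 = 3.17114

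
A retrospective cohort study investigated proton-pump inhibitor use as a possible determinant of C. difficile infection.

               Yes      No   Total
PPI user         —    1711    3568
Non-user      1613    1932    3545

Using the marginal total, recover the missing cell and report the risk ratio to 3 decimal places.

The missing cell is in the exposed row: 3568 − 1711 = 1857.
So a = 1857, b = 1711, c = 1613, d = 1932.
RR = [a/(a+b)] / [c/(c+d)] = (1857/3568) / (1613/3545) = 0.52046/0.45501 = 1.14385

1.144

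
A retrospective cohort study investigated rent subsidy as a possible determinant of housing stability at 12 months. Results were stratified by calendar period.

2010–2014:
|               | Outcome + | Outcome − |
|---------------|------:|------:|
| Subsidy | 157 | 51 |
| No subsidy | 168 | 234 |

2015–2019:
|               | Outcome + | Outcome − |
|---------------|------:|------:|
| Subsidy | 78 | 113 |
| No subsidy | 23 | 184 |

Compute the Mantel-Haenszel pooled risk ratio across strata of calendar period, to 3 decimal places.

RR_MH = Σ(aᵢ·n₀ᵢ/nᵢ) / Σ(cᵢ·n₁ᵢ/nᵢ), with n₁ᵢ = aᵢ+bᵢ (exposed), n₀ᵢ = cᵢ+dᵢ (unexposed), nᵢ = n₁ᵢ+n₀ᵢ.
Stratum 1 (2010–2014): n₁ = 208, n₀ = 402, n = 610; a·n₀/n = 157·402/610 = 103.4656; c·n₁/n = 168·208/610 = 57.2852
Stratum 2 (2015–2019): n₁ = 191, n₀ = 207, n = 398; a·n₀/n = 78·207/398 = 40.5678; c·n₁/n = 23·191/398 = 11.0377
RR_MH = (103.4656 + 40.5678) / (57.2852 + 11.0377) = 144.0334 / 68.3229 = 2.10813

2.108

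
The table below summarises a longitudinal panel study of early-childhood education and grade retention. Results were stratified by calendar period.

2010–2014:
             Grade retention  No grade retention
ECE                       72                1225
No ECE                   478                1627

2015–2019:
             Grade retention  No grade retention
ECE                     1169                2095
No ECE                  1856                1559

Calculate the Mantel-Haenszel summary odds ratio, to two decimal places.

OR_MH = Σ(aᵢdᵢ/nᵢ) / Σ(bᵢcᵢ/nᵢ), where nᵢ is the stratum total.
Stratum 1 (2010–2014): n = 3402; a·d/n = 72·1627/3402 = 34.4339; b·c/n = 1225·478/3402 = 172.1193
Stratum 2 (2015–2019): n = 6679; a·d/n = 1169·1559/6679 = 272.8658; b·c/n = 2095·1856/6679 = 582.1710
OR_MH = (34.4339 + 272.8658) / (172.1193 + 582.1710) = 307.2997 / 754.2903 = 0.40740

0.41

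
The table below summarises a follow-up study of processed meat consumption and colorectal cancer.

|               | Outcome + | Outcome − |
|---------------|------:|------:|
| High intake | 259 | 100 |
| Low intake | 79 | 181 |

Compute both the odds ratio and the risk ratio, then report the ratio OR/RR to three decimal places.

2.499

Cells: a = 259, b = 100, c = 79, d = 181.
OR = (259·181)/(100·79) = 46879/7900 = 5.93405
Risk in exposed = 259/359 = 0.72145; risk in unexposed = 79/260 = 0.30385; RR = 2.37439
OR/RR = 5.93405 / 2.37439 = 2.49919
The outcome is not rare, so the OR lies further from 1 than the RR.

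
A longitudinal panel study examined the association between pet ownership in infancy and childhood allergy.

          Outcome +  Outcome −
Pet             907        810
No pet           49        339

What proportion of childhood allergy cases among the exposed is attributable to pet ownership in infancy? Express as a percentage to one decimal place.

Cells: a = 907, b = 810, c = 49, d = 339.
Risk in exposed = 907/1717 = 0.52825; risk in unexposed = 49/388 = 0.12629.
RR = 0.52825/0.12629 = 4.18285
AR% = (RR − 1)/RR × 100 = (4.18285 − 1)/4.18285 × 100 = 76.0929%

76.1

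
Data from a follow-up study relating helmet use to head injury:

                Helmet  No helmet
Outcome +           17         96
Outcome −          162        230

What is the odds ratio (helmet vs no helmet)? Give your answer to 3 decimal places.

0.251

Reading the table with exposure as columns: a = 17 (Helmet, case), b = 162 (Helmet, non-case), c = 96 (No helmet, case), d = 230.
OR = (a·d)/(b·c) = (17 × 230) / (162 × 96) = 3910 / 15552 = 0.25141
Exposure is associated with lower odds of head injury (OR = 0.25 < 1).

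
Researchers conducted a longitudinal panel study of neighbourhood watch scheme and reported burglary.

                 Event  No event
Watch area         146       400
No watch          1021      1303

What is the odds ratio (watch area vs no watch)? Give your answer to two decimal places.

0.47

Cells: a = 146, b = 400, c = 1021, d = 1303.
OR = (a·d)/(b·c) = (146 × 1303) / (400 × 1021) = 190238 / 408400 = 0.46581
Exposure is associated with lower odds of reported burglary (OR = 0.47 < 1).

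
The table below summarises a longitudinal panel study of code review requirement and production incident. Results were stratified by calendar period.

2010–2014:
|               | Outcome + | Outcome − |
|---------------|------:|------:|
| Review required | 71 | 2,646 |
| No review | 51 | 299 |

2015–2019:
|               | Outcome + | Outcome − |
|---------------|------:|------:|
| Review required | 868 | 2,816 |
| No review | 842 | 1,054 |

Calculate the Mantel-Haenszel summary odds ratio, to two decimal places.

OR_MH = Σ(aᵢdᵢ/nᵢ) / Σ(bᵢcᵢ/nᵢ), where nᵢ is the stratum total.
Stratum 1 (2010–2014): n = 3067; a·d/n = 71·299/3067 = 6.9217; b·c/n = 2646·51/3067 = 43.9993
Stratum 2 (2015–2019): n = 5580; a·d/n = 868·1054/5580 = 163.9556; b·c/n = 2816·842/5580 = 424.9233
OR_MH = (6.9217 + 163.9556) / (43.9993 + 424.9233) = 170.8773 / 468.9226 = 0.36440

0.36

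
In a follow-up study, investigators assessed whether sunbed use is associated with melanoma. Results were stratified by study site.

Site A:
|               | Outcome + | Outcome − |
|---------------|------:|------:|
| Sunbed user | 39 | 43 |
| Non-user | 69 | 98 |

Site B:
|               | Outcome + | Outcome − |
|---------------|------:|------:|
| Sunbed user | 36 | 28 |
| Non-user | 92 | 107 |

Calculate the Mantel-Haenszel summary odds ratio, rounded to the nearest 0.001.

1.382

OR_MH = Σ(aᵢdᵢ/nᵢ) / Σ(bᵢcᵢ/nᵢ), where nᵢ is the stratum total.
Stratum 1 (Site A): n = 249; a·d/n = 39·98/249 = 15.3494; b·c/n = 43·69/249 = 11.9157
Stratum 2 (Site B): n = 263; a·d/n = 36·107/263 = 14.6464; b·c/n = 28·92/263 = 9.7947
OR_MH = (15.3494 + 14.6464) / (11.9157 + 9.7947) = 29.9958 / 21.7103 = 1.38164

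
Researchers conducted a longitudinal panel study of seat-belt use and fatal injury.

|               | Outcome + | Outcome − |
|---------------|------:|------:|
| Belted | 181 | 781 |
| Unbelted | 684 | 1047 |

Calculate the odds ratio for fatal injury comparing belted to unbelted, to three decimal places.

0.355

Cells: a = 181, b = 781, c = 684, d = 1047.
OR = (a·d)/(b·c) = (181 × 1047) / (781 × 684) = 189507 / 534204 = 0.35475
Exposure is associated with lower odds of fatal injury (OR = 0.35 < 1).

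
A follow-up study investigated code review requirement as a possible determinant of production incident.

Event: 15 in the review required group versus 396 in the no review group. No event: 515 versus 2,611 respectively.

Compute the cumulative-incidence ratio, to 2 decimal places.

0.21

From the description: a = 15, b = 515, c = 396, d = 2611.
Risk in exposed = 15/530 = 0.02830; risk in unexposed = 396/3007 = 0.13169.
RR = 0.02830 / 0.13169 = 0.21491
The risk is 79% lower among the exposed than among the unexposed.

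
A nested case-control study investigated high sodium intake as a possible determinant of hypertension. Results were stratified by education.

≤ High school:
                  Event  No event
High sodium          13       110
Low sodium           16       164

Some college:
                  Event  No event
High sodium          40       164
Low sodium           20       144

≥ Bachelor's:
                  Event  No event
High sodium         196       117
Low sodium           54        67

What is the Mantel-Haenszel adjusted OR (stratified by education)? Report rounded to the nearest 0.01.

OR_MH = Σ(aᵢdᵢ/nᵢ) / Σ(bᵢcᵢ/nᵢ), where nᵢ is the stratum total.
Stratum 1 (≤ High school): n = 303; a·d/n = 13·164/303 = 7.0363; b·c/n = 110·16/303 = 5.8086
Stratum 2 (Some college): n = 368; a·d/n = 40·144/368 = 15.6522; b·c/n = 164·20/368 = 8.9130
Stratum 3 (≥ Bachelor's): n = 434; a·d/n = 196·67/434 = 30.2581; b·c/n = 117·54/434 = 14.5576
OR_MH = (7.0363 + 15.6522 + 30.2581) / (5.8086 + 8.9130 + 14.5576) = 52.9465 / 29.2792 = 1.80833

1.81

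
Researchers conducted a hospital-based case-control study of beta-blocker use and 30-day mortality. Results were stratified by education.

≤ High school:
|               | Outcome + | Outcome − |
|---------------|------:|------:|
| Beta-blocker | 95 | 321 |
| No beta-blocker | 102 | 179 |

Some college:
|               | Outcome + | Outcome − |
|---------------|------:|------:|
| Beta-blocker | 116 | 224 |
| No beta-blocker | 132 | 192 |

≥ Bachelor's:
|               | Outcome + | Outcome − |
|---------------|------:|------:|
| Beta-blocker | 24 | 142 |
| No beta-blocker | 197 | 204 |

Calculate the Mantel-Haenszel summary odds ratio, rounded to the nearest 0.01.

0.47

OR_MH = Σ(aᵢdᵢ/nᵢ) / Σ(bᵢcᵢ/nᵢ), where nᵢ is the stratum total.
Stratum 1 (≤ High school): n = 697; a·d/n = 95·179/697 = 24.3974; b·c/n = 321·102/697 = 46.9756
Stratum 2 (Some college): n = 664; a·d/n = 116·192/664 = 33.5422; b·c/n = 224·132/664 = 44.5301
Stratum 3 (≥ Bachelor's): n = 567; a·d/n = 24·204/567 = 8.6349; b·c/n = 142·197/567 = 49.3369
OR_MH = (24.3974 + 33.5422 + 8.6349) / (46.9756 + 44.5301 + 49.3369) = 66.5745 / 140.8426 = 0.47269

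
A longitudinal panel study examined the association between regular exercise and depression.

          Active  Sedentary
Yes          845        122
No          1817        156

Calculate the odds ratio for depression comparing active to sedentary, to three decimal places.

0.595

Reading the table with exposure as columns: a = 845 (Active, case), b = 1817 (Active, non-case), c = 122 (Sedentary, case), d = 156.
OR = (a·d)/(b·c) = (845 × 156) / (1817 × 122) = 131820 / 221674 = 0.59466
Exposure is associated with lower odds of depression (OR = 0.59 < 1).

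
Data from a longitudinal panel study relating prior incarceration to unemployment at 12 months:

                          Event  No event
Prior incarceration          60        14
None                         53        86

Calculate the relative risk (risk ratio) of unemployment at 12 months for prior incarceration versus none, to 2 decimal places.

2.13

Cells: a = 60, b = 14, c = 53, d = 86.
Risk in exposed = 60/74 = 0.81081; risk in unexposed = 53/139 = 0.38129.
RR = 0.81081 / 0.38129 = 2.12647
The risk among the exposed is 2.13 times that among the unexposed.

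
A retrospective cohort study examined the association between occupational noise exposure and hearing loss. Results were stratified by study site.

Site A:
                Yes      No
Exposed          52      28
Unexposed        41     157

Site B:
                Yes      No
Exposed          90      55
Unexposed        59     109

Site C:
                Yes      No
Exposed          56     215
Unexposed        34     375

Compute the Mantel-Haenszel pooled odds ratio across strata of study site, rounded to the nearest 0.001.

OR_MH = Σ(aᵢdᵢ/nᵢ) / Σ(bᵢcᵢ/nᵢ), where nᵢ is the stratum total.
Stratum 1 (Site A): n = 278; a·d/n = 52·157/278 = 29.3669; b·c/n = 28·41/278 = 4.1295
Stratum 2 (Site B): n = 313; a·d/n = 90·109/313 = 31.3419; b·c/n = 55·59/313 = 10.3674
Stratum 3 (Site C): n = 680; a·d/n = 56·375/680 = 30.8824; b·c/n = 215·34/680 = 10.7500
OR_MH = (29.3669 + 31.3419 + 30.8824) / (4.1295 + 10.3674 + 10.7500) = 91.5911 / 25.2469 = 3.62781

3.628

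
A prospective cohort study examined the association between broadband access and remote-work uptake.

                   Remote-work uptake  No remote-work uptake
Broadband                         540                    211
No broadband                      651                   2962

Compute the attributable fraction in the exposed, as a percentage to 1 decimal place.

Cells: a = 540, b = 211, c = 651, d = 2962.
Risk in exposed = 540/751 = 0.71904; risk in unexposed = 651/3613 = 0.18018.
RR = 0.71904/0.18018 = 3.99062
AR% = (RR − 1)/RR × 100 = (3.99062 − 1)/3.99062 × 100 = 74.9413%

74.9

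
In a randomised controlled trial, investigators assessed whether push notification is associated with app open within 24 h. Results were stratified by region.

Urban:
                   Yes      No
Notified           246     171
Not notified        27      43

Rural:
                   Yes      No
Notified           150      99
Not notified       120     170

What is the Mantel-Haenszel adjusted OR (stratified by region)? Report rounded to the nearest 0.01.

OR_MH = Σ(aᵢdᵢ/nᵢ) / Σ(bᵢcᵢ/nᵢ), where nᵢ is the stratum total.
Stratum 1 (Urban): n = 487; a·d/n = 246·43/487 = 21.7207; b·c/n = 171·27/487 = 9.4805
Stratum 2 (Rural): n = 539; a·d/n = 150·170/539 = 47.3098; b·c/n = 99·120/539 = 22.0408
OR_MH = (21.7207 + 47.3098) / (9.4805 + 22.0408) = 69.0306 / 31.5213 = 2.18997

2.19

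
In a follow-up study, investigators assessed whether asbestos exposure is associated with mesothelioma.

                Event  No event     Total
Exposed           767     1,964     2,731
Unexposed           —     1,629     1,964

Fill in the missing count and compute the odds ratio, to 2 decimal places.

The missing cell is in the unexposed row: 1964 − 1629 = 335.
So a = 767, b = 1964, c = 335, d = 1629.
OR = (a·d)/(b·c) = (767 × 1629) / (1964 × 335) = 1249443 / 657940 = 1.89902

1.90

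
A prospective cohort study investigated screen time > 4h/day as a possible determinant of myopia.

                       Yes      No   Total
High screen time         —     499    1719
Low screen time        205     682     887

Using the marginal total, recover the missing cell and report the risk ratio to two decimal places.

3.07

The missing cell is in the exposed row: 1719 − 499 = 1220.
So a = 1220, b = 499, c = 205, d = 682.
RR = [a/(a+b)] / [c/(c+d)] = (1220/1719) / (205/887) = 0.70971/0.23112 = 3.07082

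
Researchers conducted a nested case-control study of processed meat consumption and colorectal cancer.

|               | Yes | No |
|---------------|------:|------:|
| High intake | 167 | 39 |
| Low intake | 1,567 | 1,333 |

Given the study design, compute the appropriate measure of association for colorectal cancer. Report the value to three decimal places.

Cells: a = 167, b = 39, c = 1567, d = 1333.
This is a nested case-control study: participants were sampled on outcome status, so risks in the source population cannot be estimated directly — relative risk is not valid here. The odds ratio is the appropriate measure.
OR = (a·d)/(b·c) = (167 × 1333) / (39 × 1567) = 222611 / 61113 = 3.64261

3.643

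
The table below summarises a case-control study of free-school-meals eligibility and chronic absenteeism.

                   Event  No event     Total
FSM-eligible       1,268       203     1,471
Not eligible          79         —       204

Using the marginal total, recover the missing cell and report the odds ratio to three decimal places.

The missing cell is in the unexposed row: 204 − 79 = 125.
So a = 1268, b = 203, c = 79, d = 125.
OR = (a·d)/(b·c) = (1268 × 125) / (203 × 79) = 158500 / 16037 = 9.88339

9.883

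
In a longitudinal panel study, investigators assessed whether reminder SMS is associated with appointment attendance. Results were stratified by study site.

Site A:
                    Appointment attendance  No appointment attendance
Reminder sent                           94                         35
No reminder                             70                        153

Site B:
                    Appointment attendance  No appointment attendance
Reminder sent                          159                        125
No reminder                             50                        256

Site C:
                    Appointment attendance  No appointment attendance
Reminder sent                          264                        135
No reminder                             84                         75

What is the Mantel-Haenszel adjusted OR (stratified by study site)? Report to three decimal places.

OR_MH = Σ(aᵢdᵢ/nᵢ) / Σ(bᵢcᵢ/nᵢ), where nᵢ is the stratum total.
Stratum 1 (Site A): n = 352; a·d/n = 94·153/352 = 40.8580; b·c/n = 35·70/352 = 6.9602
Stratum 2 (Site B): n = 590; a·d/n = 159·256/590 = 68.9898; b·c/n = 125·50/590 = 10.5932
Stratum 3 (Site C): n = 558; a·d/n = 264·75/558 = 35.4839; b·c/n = 135·84/558 = 20.3226
OR_MH = (40.8580 + 68.9898 + 35.4839) / (6.9602 + 10.5932 + 20.3226) = 145.3317 / 37.8760 = 3.83704

3.837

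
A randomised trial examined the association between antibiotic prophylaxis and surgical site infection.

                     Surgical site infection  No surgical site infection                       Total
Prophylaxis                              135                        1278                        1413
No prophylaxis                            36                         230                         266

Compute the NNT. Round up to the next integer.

26

Risk in treated group = 135/1413 = 0.09554; risk in control = 36/266 = 0.13534.
Absolute risk reduction = 0.13534 − 0.09554 = 0.03980
NNT = 1 / ARR = 1 / 0.03980 = 25.128 → round up → 26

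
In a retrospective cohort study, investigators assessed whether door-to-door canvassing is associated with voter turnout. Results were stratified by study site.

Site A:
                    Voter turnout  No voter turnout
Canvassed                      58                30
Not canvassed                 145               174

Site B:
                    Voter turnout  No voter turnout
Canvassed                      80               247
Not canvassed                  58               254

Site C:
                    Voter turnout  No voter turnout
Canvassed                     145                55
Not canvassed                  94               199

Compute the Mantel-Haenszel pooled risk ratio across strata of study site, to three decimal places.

RR_MH = Σ(aᵢ·n₀ᵢ/nᵢ) / Σ(cᵢ·n₁ᵢ/nᵢ), with n₁ᵢ = aᵢ+bᵢ (exposed), n₀ᵢ = cᵢ+dᵢ (unexposed), nᵢ = n₁ᵢ+n₀ᵢ.
Stratum 1 (Site A): n₁ = 88, n₀ = 319, n = 407; a·n₀/n = 58·319/407 = 45.4595; c·n₁/n = 145·88/407 = 31.3514
Stratum 2 (Site B): n₁ = 327, n₀ = 312, n = 639; a·n₀/n = 80·312/639 = 39.0610; c·n₁/n = 58·327/639 = 29.6808
Stratum 3 (Site C): n₁ = 200, n₀ = 293, n = 493; a·n₀/n = 145·293/493 = 86.1765; c·n₁/n = 94·200/493 = 38.1339
RR_MH = (45.4595 + 39.0610 + 86.1765) / (31.3514 + 29.6808 + 38.1339) = 170.6970 / 99.1660 = 1.72133

1.721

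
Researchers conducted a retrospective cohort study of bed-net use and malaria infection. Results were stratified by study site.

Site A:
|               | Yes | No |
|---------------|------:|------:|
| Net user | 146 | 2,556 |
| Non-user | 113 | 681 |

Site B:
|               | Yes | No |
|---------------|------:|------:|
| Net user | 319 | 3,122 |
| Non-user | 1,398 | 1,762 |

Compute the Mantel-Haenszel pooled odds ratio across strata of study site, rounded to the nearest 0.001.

OR_MH = Σ(aᵢdᵢ/nᵢ) / Σ(bᵢcᵢ/nᵢ), where nᵢ is the stratum total.
Stratum 1 (Site A): n = 3496; a·d/n = 146·681/3496 = 28.4399; b·c/n = 2556·113/3496 = 82.6167
Stratum 2 (Site B): n = 6601; a·d/n = 319·1762/6601 = 85.1504; b·c/n = 3122·1398/6601 = 661.1962
OR_MH = (28.4399 + 85.1504) / (82.6167 + 661.1962) = 113.5904 / 743.8129 = 0.15271

0.153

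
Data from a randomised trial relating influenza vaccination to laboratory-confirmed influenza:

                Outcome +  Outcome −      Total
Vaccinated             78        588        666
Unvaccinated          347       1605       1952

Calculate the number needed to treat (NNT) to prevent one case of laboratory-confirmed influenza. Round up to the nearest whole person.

Risk in treated group = 78/666 = 0.11712; risk in control = 347/1952 = 0.17777.
Absolute risk reduction = 0.17777 − 0.11712 = 0.06065
NNT = 1 / ARR = 1 / 0.06065 = 16.488 → round up → 17

17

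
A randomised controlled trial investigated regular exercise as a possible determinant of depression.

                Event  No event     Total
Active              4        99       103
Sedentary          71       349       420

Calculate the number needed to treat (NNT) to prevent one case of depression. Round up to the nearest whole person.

8

Risk in treated group = 4/103 = 0.03883; risk in control = 71/420 = 0.16905.
Absolute risk reduction = 0.16905 − 0.03883 = 0.13021
NNT = 1 / ARR = 1 / 0.13021 = 7.680 → round up → 8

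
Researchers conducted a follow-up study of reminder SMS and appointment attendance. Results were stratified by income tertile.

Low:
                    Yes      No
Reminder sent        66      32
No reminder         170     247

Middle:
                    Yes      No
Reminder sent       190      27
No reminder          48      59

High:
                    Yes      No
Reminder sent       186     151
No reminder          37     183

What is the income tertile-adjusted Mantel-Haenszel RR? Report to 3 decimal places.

2.183

RR_MH = Σ(aᵢ·n₀ᵢ/nᵢ) / Σ(cᵢ·n₁ᵢ/nᵢ), with n₁ᵢ = aᵢ+bᵢ (exposed), n₀ᵢ = cᵢ+dᵢ (unexposed), nᵢ = n₁ᵢ+n₀ᵢ.
Stratum 1 (Low): n₁ = 98, n₀ = 417, n = 515; a·n₀/n = 66·417/515 = 53.4408; c·n₁/n = 170·98/515 = 32.3495
Stratum 2 (Middle): n₁ = 217, n₀ = 107, n = 324; a·n₀/n = 190·107/324 = 62.7469; c·n₁/n = 48·217/324 = 32.1481
Stratum 3 (High): n₁ = 337, n₀ = 220, n = 557; a·n₀/n = 186·220/557 = 73.4650; c·n₁/n = 37·337/557 = 22.3860
RR_MH = (53.4408 + 62.7469 + 73.4650) / (32.3495 + 32.1481 + 22.3860) = 189.6527 / 86.8837 = 2.18283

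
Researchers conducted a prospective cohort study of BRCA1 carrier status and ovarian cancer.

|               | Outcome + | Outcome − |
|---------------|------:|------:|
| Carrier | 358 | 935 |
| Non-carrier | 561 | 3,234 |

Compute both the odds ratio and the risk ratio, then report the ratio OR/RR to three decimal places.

1.178

Cells: a = 358, b = 935, c = 561, d = 3234.
OR = (358·3234)/(935·561) = 1157772/524535 = 2.20723
Risk in exposed = 358/1293 = 0.27688; risk in unexposed = 561/3795 = 0.14783; RR = 1.87298
OR/RR = 2.20723 / 1.87298 = 1.17846
The outcome is not rare, so the OR lies further from 1 than the RR.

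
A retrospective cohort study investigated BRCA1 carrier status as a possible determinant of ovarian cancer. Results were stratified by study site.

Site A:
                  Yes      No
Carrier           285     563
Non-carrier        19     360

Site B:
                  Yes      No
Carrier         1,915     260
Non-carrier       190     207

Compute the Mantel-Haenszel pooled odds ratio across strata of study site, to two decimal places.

8.51

OR_MH = Σ(aᵢdᵢ/nᵢ) / Σ(bᵢcᵢ/nᵢ), where nᵢ is the stratum total.
Stratum 1 (Site A): n = 1227; a·d/n = 285·360/1227 = 83.6186; b·c/n = 563·19/1227 = 8.7180
Stratum 2 (Site B): n = 2572; a·d/n = 1915·207/2572 = 154.1233; b·c/n = 260·190/2572 = 19.2068
OR_MH = (83.6186 + 154.1233) / (8.7180 + 19.2068) = 237.7418 / 27.9249 = 8.51363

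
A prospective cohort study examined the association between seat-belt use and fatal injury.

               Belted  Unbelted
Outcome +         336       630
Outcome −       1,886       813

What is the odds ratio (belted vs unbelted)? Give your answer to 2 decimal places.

0.23

Reading the table with exposure as columns: a = 336 (Belted, case), b = 1886 (Belted, non-case), c = 630 (Unbelted, case), d = 813.
OR = (a·d)/(b·c) = (336 × 813) / (1886 × 630) = 273168 / 1188180 = 0.22990
Exposure is associated with lower odds of fatal injury (OR = 0.23 < 1).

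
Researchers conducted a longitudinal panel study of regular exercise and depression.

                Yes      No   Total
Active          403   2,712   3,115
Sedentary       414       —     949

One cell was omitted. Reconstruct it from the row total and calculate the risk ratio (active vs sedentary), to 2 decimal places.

0.30

The missing cell is in the unexposed row: 949 − 414 = 535.
So a = 403, b = 2712, c = 414, d = 535.
RR = [a/(a+b)] / [c/(c+d)] = (403/3115) / (414/949) = 0.12937/0.43625 = 0.29656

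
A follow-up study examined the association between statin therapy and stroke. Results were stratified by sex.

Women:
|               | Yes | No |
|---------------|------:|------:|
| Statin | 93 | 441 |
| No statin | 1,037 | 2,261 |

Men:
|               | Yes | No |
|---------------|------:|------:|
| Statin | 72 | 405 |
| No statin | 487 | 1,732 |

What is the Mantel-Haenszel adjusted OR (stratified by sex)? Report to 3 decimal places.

0.525

OR_MH = Σ(aᵢdᵢ/nᵢ) / Σ(bᵢcᵢ/nᵢ), where nᵢ is the stratum total.
Stratum 1 (Women): n = 3832; a·d/n = 93·2261/3832 = 54.8729; b·c/n = 441·1037/3832 = 119.3416
Stratum 2 (Men): n = 2696; a·d/n = 72·1732/2696 = 46.2552; b·c/n = 405·487/2696 = 73.1584
OR_MH = (54.8729 + 46.2552) / (119.3416 + 73.1584) = 101.1281 / 192.5000 = 0.52534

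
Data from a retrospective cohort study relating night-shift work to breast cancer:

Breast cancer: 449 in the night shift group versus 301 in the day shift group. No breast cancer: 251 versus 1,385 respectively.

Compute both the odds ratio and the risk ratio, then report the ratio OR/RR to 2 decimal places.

From the description: a = 449, b = 251, c = 301, d = 1385.
OR = (449·1385)/(251·301) = 621865/75551 = 8.23106
Risk in exposed = 449/700 = 0.64143; risk in unexposed = 301/1686 = 0.17853; RR = 3.59285
OR/RR = 8.23106 / 3.59285 = 2.29095
The outcome is not rare, so the OR lies further from 1 than the RR.

2.29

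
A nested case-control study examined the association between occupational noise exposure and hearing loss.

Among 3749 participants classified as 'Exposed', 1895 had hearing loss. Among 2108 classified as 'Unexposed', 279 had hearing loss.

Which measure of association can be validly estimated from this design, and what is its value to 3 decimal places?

6.701

From the description: a = 1895, b = 1854, c = 279, d = 1829.
This is a nested case-control study: participants were sampled on outcome status, so risks in the source population cannot be estimated directly — relative risk is not valid here. The odds ratio is the appropriate measure.
OR = (a·d)/(b·c) = (1895 × 1829) / (1854 × 279) = 3465955 / 517266 = 6.70053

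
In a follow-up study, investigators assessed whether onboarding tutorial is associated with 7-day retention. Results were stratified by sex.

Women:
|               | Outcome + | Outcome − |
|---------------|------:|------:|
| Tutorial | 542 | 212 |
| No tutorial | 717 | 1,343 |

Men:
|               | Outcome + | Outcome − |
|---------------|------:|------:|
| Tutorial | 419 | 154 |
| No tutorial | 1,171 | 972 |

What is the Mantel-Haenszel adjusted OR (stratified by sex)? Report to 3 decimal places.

3.393

OR_MH = Σ(aᵢdᵢ/nᵢ) / Σ(bᵢcᵢ/nᵢ), where nᵢ is the stratum total.
Stratum 1 (Women): n = 2814; a·d/n = 542·1343/2814 = 258.6731; b·c/n = 212·717/2814 = 54.0171
Stratum 2 (Men): n = 2716; a·d/n = 419·972/2716 = 149.9514; b·c/n = 154·1171/2716 = 66.3969
OR_MH = (258.6731 + 149.9514) / (54.0171 + 66.3969) = 408.6245 / 120.4140 = 3.39350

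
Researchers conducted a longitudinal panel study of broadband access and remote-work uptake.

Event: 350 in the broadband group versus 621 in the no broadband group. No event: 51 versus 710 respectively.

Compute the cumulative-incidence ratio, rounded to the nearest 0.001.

1.871

From the description: a = 350, b = 51, c = 621, d = 710.
Risk in exposed = 350/401 = 0.87282; risk in unexposed = 621/1331 = 0.46657.
RR = 0.87282 / 0.46657 = 1.87073
The risk among the exposed is 1.87 times that among the unexposed.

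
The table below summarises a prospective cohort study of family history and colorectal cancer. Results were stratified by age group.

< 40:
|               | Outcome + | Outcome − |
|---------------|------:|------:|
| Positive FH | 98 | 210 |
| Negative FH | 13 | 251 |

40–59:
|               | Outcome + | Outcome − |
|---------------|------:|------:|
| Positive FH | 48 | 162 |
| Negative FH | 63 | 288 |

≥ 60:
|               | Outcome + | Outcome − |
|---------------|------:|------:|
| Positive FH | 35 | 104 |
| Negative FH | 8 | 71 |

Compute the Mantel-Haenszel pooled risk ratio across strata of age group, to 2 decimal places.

2.46

RR_MH = Σ(aᵢ·n₀ᵢ/nᵢ) / Σ(cᵢ·n₁ᵢ/nᵢ), with n₁ᵢ = aᵢ+bᵢ (exposed), n₀ᵢ = cᵢ+dᵢ (unexposed), nᵢ = n₁ᵢ+n₀ᵢ.
Stratum 1 (< 40): n₁ = 308, n₀ = 264, n = 572; a·n₀/n = 98·264/572 = 45.2308; c·n₁/n = 13·308/572 = 7.0000
Stratum 2 (40–59): n₁ = 210, n₀ = 351, n = 561; a·n₀/n = 48·351/561 = 30.0321; c·n₁/n = 63·210/561 = 23.5829
Stratum 3 (≥ 60): n₁ = 139, n₀ = 79, n = 218; a·n₀/n = 35·79/218 = 12.6835; c·n₁/n = 8·139/218 = 5.1009
RR_MH = (45.2308 + 30.0321 + 12.6835) / (7.0000 + 23.5829 + 5.1009) = 87.9463 / 35.6838 = 2.46460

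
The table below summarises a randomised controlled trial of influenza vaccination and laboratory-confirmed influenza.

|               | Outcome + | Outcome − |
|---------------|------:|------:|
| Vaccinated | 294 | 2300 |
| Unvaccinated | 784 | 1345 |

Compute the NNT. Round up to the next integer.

Risk in treated group = 294/2594 = 0.11334; risk in control = 784/2129 = 0.36825.
Absolute risk reduction = 0.36825 − 0.11334 = 0.25491
NNT = 1 / ARR = 1 / 0.25491 = 3.923 → round up → 4

4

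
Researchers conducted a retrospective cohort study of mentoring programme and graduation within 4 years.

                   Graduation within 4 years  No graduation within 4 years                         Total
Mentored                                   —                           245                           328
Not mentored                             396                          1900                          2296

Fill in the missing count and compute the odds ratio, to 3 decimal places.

1.625

The missing cell is in the exposed row: 328 − 245 = 83.
So a = 83, b = 245, c = 396, d = 1900.
OR = (a·d)/(b·c) = (83 × 1900) / (245 × 396) = 157700 / 97020 = 1.62544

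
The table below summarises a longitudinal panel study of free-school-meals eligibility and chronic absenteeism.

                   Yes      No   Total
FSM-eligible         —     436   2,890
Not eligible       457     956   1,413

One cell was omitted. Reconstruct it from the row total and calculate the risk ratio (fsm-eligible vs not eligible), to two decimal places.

2.63

The missing cell is in the exposed row: 2890 − 436 = 2454.
So a = 2454, b = 436, c = 457, d = 956.
RR = [a/(a+b)] / [c/(c+d)] = (2454/2890) / (457/1413) = 0.84913/0.32343 = 2.62544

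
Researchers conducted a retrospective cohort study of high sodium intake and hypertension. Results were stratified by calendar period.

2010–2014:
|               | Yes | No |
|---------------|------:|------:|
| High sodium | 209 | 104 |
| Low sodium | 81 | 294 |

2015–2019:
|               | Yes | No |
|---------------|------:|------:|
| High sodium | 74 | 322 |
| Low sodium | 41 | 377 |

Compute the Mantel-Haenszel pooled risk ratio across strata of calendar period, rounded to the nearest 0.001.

RR_MH = Σ(aᵢ·n₀ᵢ/nᵢ) / Σ(cᵢ·n₁ᵢ/nᵢ), with n₁ᵢ = aᵢ+bᵢ (exposed), n₀ᵢ = cᵢ+dᵢ (unexposed), nᵢ = n₁ᵢ+n₀ᵢ.
Stratum 1 (2010–2014): n₁ = 313, n₀ = 375, n = 688; a·n₀/n = 209·375/688 = 113.9172; c·n₁/n = 81·313/688 = 36.8503
Stratum 2 (2015–2019): n₁ = 396, n₀ = 418, n = 814; a·n₀/n = 74·418/814 = 38.0000; c·n₁/n = 41·396/814 = 19.9459
RR_MH = (113.9172 + 38.0000) / (36.8503 + 19.9459) = 151.9172 / 56.7962 = 2.67477

2.675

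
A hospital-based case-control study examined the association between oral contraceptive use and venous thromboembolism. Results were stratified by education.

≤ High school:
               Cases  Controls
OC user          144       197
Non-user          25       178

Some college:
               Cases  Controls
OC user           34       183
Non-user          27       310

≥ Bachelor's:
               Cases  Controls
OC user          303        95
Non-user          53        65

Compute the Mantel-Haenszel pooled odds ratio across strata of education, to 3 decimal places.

OR_MH = Σ(aᵢdᵢ/nᵢ) / Σ(bᵢcᵢ/nᵢ), where nᵢ is the stratum total.
Stratum 1 (≤ High school): n = 544; a·d/n = 144·178/544 = 47.1176; b·c/n = 197·25/544 = 9.0533
Stratum 2 (Some college): n = 554; a·d/n = 34·310/554 = 19.0253; b·c/n = 183·27/554 = 8.9188
Stratum 3 (≥ Bachelor's): n = 516; a·d/n = 303·65/516 = 38.1686; b·c/n = 95·53/516 = 9.7578
OR_MH = (47.1176 + 19.0253 + 38.1686) / (9.0533 + 8.9188 + 9.7578) = 104.3115 / 27.7298 = 3.76171

3.762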